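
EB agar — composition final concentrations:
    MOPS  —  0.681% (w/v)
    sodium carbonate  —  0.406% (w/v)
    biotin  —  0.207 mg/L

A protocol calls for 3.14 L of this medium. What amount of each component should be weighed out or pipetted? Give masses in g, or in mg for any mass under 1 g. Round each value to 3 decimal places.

Scale factor relative to 1 L: 3.14.
MOPS: 0.681% w/v = 6.81 g/L → 6.81 × 3.14 L = 21.383 g
sodium carbonate: 0.406% w/v = 4.06 g/L → 4.06 × 3.14 L = 12.748 g
biotin: 0.207 mg/L × 3.14 L = 0.650 mg

MOPS 21.383 g; sodium carbonate 12.748 g; biotin 0.650 mg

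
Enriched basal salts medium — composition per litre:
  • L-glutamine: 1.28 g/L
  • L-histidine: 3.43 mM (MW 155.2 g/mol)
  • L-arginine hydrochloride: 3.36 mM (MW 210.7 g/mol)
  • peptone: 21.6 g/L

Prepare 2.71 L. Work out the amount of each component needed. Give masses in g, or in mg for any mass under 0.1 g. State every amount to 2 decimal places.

L-glutamine 3.47 g; L-histidine 1.44 g; L-arginine hydrochloride 1.92 g; peptone 58.54 g

Working volume: 2.71 L.
L-glutamine: 1.28 g/L × 2.71 L = 3.47 g
L-histidine: 3.43 mmol/L × 155.2 g/mol × 2.71 L ÷ 1000 = 1.44 g
L-arginine hydrochloride: 3.36 mmol/L × 210.7 g/mol × 2.71 L ÷ 1000 = 1.92 g
peptone: 21.6 g/L × 2.71 L = 58.54 g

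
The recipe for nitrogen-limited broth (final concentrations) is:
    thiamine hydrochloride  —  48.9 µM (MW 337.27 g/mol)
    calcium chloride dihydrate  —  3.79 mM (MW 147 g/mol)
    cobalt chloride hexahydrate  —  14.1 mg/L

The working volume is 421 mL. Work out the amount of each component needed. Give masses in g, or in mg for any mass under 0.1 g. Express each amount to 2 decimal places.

thiamine hydrochloride 6.94 mg; calcium chloride dihydrate 0.23 g; cobalt chloride hexahydrate 5.94 mg

Scale factor relative to 1 L: 0.421.
thiamine hydrochloride: 48.9 µmol/L × 337.27 g/mol × 0.421 L ÷ 1000 = 6.94 mg
calcium chloride dihydrate: 3.79 mmol/L × 147 g/mol × 0.421 L ÷ 1000 = 0.23 g
cobalt chloride hexahydrate: 14.1 mg/L × 0.421 L = 5.94 mg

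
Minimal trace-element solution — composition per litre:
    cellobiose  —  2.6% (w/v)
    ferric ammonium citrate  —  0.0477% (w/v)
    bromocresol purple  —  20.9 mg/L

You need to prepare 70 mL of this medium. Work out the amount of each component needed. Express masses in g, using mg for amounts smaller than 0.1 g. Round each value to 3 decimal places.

cellobiose 1.820 g; ferric ammonium citrate 33.390 mg; bromocresol purple 1.463 mg

Scale factor relative to 1 L: 0.07.
cellobiose: 2.6 g per 100 mL × 70 mL ÷ 100 = 1.820 g
ferric ammonium citrate: 0.0477% w/v = 0.477 g/L → 0.477 × 0.07 L = 0.03339 g = 33.390 mg
bromocresol purple: 20.9 mg/L × 0.07 L = 1.463 mg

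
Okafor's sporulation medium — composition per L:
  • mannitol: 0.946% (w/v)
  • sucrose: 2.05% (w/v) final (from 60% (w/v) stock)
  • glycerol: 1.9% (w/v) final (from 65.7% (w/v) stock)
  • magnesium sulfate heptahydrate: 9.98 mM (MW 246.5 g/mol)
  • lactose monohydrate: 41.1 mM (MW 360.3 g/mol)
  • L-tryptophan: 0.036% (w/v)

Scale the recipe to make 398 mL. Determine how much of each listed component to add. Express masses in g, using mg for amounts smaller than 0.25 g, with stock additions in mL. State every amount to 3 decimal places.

Working volume: 398 mL = 0.398 L.
mannitol: 0.946 g per 100 mL × 398 mL ÷ 100 = 3.765 g
sucrose: V = C2·V2/C1 = 2.05% ÷ 60% × 398 mL = 13.598 mL
glycerol: V = C2·V2/C1 = 1.9% ÷ 65.7% × 398 mL = 11.510 mL
magnesium sulfate heptahydrate: 9.98 mmol/L × 246.5 g/mol × 0.398 L ÷ 1000 = 0.979 g
lactose monohydrate: 41.1 mmol/L × 360.3 g/mol × 0.398 L ÷ 1000 = 5.894 g
L-tryptophan: 0.036% w/v = 0.36 g/L → 0.36 × 0.398 L = 0.14328 g = 143.280 mg

mannitol 3.765 g; sucrose 13.598 mL; glycerol 11.510 mL; magnesium sulfate heptahydrate 0.979 g; lactose monohydrate 5.894 g; L-tryptophan 143.280 mg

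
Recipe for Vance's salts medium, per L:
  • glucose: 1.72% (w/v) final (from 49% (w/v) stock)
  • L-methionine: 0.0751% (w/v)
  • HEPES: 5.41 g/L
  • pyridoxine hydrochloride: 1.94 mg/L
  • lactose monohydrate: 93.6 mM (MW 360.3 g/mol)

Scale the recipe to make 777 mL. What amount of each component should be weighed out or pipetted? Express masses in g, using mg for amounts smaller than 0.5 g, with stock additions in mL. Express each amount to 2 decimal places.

Working volume: 777 mL = 0.777 L.
glucose: V = C2·V2/C1 = 1.72% ÷ 49% × 777 mL = 27.27 mL
L-methionine: 0.0751% w/v = 0.751 g/L → 0.751 × 0.777 L = 0.58 g
HEPES: 5.41 g/L × 0.777 L = 4.20 g
pyridoxine hydrochloride: 1.94 mg/L × 0.777 L = 1.51 mg
lactose monohydrate: 93.6 mmol/L × 360.3 g/mol × 0.777 L ÷ 1000 = 26.20 g

glucose 27.27 mL; L-methionine 0.58 g; HEPES 4.20 g; pyridoxine hydrochloride 1.51 mg; lactose monohydrate 26.20 g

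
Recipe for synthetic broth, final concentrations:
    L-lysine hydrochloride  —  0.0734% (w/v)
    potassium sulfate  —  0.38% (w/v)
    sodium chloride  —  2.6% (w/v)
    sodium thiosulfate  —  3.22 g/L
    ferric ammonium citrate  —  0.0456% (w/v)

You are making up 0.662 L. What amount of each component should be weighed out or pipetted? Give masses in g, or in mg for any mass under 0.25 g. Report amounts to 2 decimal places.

Working volume: 0.662 L.
L-lysine hydrochloride: 0.0734 g per 100 mL × 662 mL ÷ 100 = 0.49 g
potassium sulfate: 0.38% w/v = 3.8 g/L → 3.8 × 0.662 L = 2.52 g
sodium chloride: 2.6% w/v = 26 g/L → 26 × 0.662 L = 17.21 g
sodium thiosulfate: 3.22 g/L × 0.662 L = 2.13 g
ferric ammonium citrate: 0.0456 g per 100 mL × 662 mL ÷ 100 = 0.30 g

L-lysine hydrochloride 0.49 g; potassium sulfate 2.52 g; sodium chloride 17.21 g; sodium thiosulfate 2.13 g; ferric ammonium citrate 0.30 g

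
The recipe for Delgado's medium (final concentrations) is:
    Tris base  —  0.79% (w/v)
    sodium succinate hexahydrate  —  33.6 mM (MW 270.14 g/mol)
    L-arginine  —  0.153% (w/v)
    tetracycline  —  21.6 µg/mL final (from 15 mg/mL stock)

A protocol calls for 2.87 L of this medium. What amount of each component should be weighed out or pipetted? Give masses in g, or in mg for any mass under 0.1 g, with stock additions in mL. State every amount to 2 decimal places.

Scale factor relative to 1 L: 2.87.
Tris base: 0.79% w/v = 7.9 g/L → 7.9 × 2.87 L = 22.67 g
sodium succinate hexahydrate: 33.6 mmol/L × 270.14 g/mol × 2.87 L ÷ 1000 = 26.05 g
L-arginine: 0.153 g per 100 mL × 2870 mL ÷ 100 = 4.39 g
tetracycline: V = C2·V2/C1 = 21.6 µg/mL × 2870 mL ÷ 15000 µg/mL = 4.13 mL

Tris base 22.67 g; sodium succinate hexahydrate 26.05 g; L-arginine 4.39 g; tetracycline 4.13 mL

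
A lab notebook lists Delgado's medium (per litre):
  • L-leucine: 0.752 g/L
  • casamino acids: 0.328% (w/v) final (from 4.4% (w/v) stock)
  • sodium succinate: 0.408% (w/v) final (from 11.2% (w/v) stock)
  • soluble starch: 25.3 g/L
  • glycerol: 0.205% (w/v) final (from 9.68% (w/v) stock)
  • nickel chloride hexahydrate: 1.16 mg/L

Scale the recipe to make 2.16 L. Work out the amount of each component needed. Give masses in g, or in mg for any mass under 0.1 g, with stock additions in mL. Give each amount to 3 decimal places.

Scale factor relative to 1 L: 2.16.
L-leucine: 0.752 g/L × 2.16 L = 1.624 g
casamino acids: V = C2·V2/C1 = 0.328% ÷ 4.4% × 2160 mL = 161.018 mL
sodium succinate: dilute stock: 0.408% ÷ 11.2% × 2160 mL = 78.686 mL
soluble starch: 25.3 g/L × 2.16 L = 54.648 g
glycerol: V = C2·V2/C1 = 0.205% ÷ 9.68% × 2160 mL = 45.744 mL
nickel chloride hexahydrate: 1.16 mg/L × 2.16 L = 2.506 mg

L-leucine 1.624 g; casamino acids 161.018 mL; sodium succinate 78.686 mL; soluble starch 54.648 g; glycerol 45.744 mL; nickel chloride hexahydrate 2.506 mg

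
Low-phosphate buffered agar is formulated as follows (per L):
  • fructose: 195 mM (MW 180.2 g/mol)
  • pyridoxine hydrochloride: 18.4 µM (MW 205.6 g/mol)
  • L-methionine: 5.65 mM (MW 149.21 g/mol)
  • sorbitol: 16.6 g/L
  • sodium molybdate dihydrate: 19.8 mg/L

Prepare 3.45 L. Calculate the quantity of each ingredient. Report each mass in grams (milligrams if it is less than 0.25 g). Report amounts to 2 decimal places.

Working volume: 3.45 L.
fructose: 195 mmol/L × 180.2 g/mol × 3.45 L ÷ 1000 = 121.23 g
pyridoxine hydrochloride: 18.4 µmol/L × 205.6 g/mol × 3.45 L ÷ 1000 = 13.05 mg
L-methionine: 5.65 mmol/L × 149.21 g/mol × 3.45 L ÷ 1000 = 2.91 g
sorbitol: 16.6 g/L × 3.45 L = 57.27 g
sodium molybdate dihydrate: 19.8 mg/L × 3.45 L = 68.31 mg

fructose 121.23 g; pyridoxine hydrochloride 13.05 mg; L-methionine 2.91 g; sorbitol 57.27 g; sodium molybdate dihydrate 68.31 mg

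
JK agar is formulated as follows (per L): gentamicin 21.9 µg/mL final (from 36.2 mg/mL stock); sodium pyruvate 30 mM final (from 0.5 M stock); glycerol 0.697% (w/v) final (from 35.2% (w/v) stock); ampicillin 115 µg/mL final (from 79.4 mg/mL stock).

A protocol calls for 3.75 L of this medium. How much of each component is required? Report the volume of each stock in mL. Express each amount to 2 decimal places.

gentamicin 2.27 mL; sodium pyruvate 225.00 mL; glycerol 74.25 mL; ampicillin 5.43 mL

Scale factor relative to 1 L: 3.75.
gentamicin: C1V1 = C2V2 → 21.9 µg/mL × 3750 mL ÷ 36200 µg/mL = 2.27 mL
sodium pyruvate: C1V1 = C2V2 → 30 mM × 3750 mL ÷ 500 mM = 225.00 mL
glycerol: dilute stock: 0.697% ÷ 35.2% × 3750 mL = 74.25 mL
ampicillin: dilute stock: 115 µg/mL × 3750 mL ÷ 79400 µg/mL = 5.43 mL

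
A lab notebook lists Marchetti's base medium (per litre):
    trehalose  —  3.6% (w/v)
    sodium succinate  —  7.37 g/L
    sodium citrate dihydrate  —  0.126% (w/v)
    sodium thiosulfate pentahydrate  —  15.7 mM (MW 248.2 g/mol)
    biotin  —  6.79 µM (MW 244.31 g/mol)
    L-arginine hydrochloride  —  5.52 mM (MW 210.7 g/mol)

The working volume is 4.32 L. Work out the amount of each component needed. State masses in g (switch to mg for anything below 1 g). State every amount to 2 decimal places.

Scale factor relative to 1 L: 4.32.
trehalose: 3.6 g per 100 mL × 4320 mL ÷ 100 = 155.52 g
sodium succinate: 7.37 g/L × 4.32 L = 31.84 g
sodium citrate dihydrate: 0.126% w/v = 1.26 g/L → 1.26 × 4.32 L = 5.44 g
sodium thiosulfate pentahydrate: 15.7 mmol/L × 248.2 g/mol × 4.32 L ÷ 1000 = 16.83 g
biotin: 6.79 µmol/L × 244.31 g/mol × 4.32 L ÷ 1000 = 7.17 mg
L-arginine hydrochloride: 5.52 mmol/L × 210.7 g/mol × 4.32 L ÷ 1000 = 5.02 g

trehalose 155.52 g; sodium succinate 31.84 g; sodium citrate dihydrate 5.44 g; sodium thiosulfate pentahydrate 16.83 g; biotin 7.17 mg; L-arginine hydrochloride 5.02 g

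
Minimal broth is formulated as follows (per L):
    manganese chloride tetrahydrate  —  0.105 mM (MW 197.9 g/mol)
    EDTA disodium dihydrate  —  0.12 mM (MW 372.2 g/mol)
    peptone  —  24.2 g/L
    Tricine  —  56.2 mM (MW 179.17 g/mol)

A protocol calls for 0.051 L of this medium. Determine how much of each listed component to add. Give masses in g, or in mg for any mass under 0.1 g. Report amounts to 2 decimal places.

manganese chloride tetrahydrate 1.06 mg; EDTA disodium dihydrate 2.28 mg; peptone 1.23 g; Tricine 0.51 g

Scale factor relative to 1 L: 0.051.
manganese chloride tetrahydrate: 0.105 mmol/L × 197.9 mg/mmol × 0.051 L = 1.06 mg
EDTA disodium dihydrate: 0.12 mmol/L × 372.2 mg/mmol × 0.051 L = 2.28 mg
peptone: 24.2 g/L × 0.051 L = 1.23 g
Tricine: 56.2 mmol/L × 179.17 g/mol × 0.051 L ÷ 1000 = 0.51 g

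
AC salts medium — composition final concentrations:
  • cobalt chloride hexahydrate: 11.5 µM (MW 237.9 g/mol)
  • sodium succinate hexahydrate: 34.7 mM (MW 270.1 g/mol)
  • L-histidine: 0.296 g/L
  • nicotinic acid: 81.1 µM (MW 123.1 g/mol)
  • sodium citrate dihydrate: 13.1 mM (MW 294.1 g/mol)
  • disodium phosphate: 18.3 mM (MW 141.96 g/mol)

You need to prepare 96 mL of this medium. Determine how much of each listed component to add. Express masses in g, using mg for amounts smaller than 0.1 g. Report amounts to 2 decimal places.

Scale factor relative to 1 L: 0.096.
cobalt chloride hexahydrate: 11.5 µmol/L × 237.9 g/mol × 0.096 L ÷ 1000 = 0.26 mg
sodium succinate hexahydrate: 34.7 mmol/L × 270.1 g/mol × 0.096 L ÷ 1000 = 0.90 g
L-histidine: 0.296 g/L × 0.096 L = 0.028416 g = 28.42 mg
nicotinic acid: 81.1 µmol/L × 123.1 g/mol × 0.096 L ÷ 1000 = 0.96 mg
sodium citrate dihydrate: 13.1 mmol/L × 294.1 g/mol × 0.096 L ÷ 1000 = 0.37 g
disodium phosphate: 18.3 mmol/L × 141.96 g/mol × 0.096 L ÷ 1000 = 0.25 g

cobalt chloride hexahydrate 0.26 mg; sodium succinate hexahydrate 0.90 g; L-histidine 28.42 mg; nicotinic acid 0.96 mg; sodium citrate dihydrate 0.37 g; disodium phosphate 0.25 g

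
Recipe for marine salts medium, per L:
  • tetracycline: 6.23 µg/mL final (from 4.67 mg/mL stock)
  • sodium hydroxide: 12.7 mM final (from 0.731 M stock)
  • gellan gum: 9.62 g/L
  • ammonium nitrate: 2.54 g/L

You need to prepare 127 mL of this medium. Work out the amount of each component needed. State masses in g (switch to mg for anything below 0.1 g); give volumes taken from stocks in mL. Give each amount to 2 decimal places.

tetracycline 0.17 mL; sodium hydroxide 2.21 mL; gellan gum 1.22 g; ammonium nitrate 0.32 g

Target volume = 127 mL = 0.127 L.
tetracycline: dilute stock: 6.23 µg/mL × 127 mL ÷ 4670 µg/mL = 0.17 mL
sodium hydroxide: C1V1 = C2V2 → 12.7 mM × 127 mL ÷ 731 mM = 2.21 mL
gellan gum: 9.62 g/L × 0.127 L = 1.22 g
ammonium nitrate: 2.54 g/L × 0.127 L = 0.32 g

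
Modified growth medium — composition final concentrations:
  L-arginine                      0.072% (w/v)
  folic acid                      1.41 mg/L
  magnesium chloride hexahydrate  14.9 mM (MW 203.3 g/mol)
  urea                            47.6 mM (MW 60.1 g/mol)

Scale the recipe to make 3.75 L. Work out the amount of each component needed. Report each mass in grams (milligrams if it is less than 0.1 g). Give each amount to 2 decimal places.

Working volume: 3.75 L.
L-arginine: 0.072% w/v = 0.72 g/L → 0.72 × 3.75 L = 2.70 g
folic acid: 1.41 mg/L × 3.75 L = 5.29 mg
magnesium chloride hexahydrate: 14.9 mmol/L × 203.3 g/mol × 3.75 L ÷ 1000 = 11.36 g
urea: 47.6 mmol/L × 60.1 g/mol × 3.75 L ÷ 1000 = 10.73 g

L-arginine 2.70 g; folic acid 5.29 mg; magnesium chloride hexahydrate 11.36 g; urea 10.73 g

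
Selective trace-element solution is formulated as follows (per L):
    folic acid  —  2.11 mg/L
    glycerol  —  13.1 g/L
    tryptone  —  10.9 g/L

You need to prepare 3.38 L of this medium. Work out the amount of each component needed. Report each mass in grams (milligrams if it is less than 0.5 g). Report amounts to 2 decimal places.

folic acid 7.13 mg; glycerol 44.28 g; tryptone 36.84 g

Working volume: 3.38 L.
folic acid: 2.11 mg/L × 3.38 L = 7.13 mg
glycerol: 13.1 g/L × 3.38 L = 44.28 g
tryptone: 10.9 g/L × 3.38 L = 36.84 g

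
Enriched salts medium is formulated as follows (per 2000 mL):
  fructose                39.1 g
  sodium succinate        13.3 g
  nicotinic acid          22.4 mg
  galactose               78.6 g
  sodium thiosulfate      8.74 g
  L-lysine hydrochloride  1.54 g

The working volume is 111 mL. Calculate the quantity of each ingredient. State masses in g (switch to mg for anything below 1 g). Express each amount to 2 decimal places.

fructose 2.17 g; sodium succinate 738.15 mg; nicotinic acid 1.24 mg; galactose 4.36 g; sodium thiosulfate 485.07 mg; L-lysine hydrochloride 85.47 mg

Scale factor = 111 mL / 2000 mL = 0.0555.
fructose: 39.1 g × (111 mL / 2000 mL) = 2.17 g
sodium succinate: 13.3 g × (111 mL / 2000 mL) = 0.73815 g = 738.15 mg
nicotinic acid: 22.4 mg × (111 mL / 2000 mL) = 1.24 mg
galactose: 78.6 g × (111 mL / 2000 mL) = 4.36 g
sodium thiosulfate: 8.74 g × (111 mL / 2000 mL) = 0.48507 g = 485.07 mg
L-lysine hydrochloride: 1.54 g × (111 mL / 2000 mL) = 0.08547 g = 85.47 mg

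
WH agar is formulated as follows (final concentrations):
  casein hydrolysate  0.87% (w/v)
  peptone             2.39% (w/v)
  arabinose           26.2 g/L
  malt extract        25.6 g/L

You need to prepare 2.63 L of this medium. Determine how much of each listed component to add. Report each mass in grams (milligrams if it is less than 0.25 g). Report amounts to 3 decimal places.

casein hydrolysate 22.881 g; peptone 62.857 g; arabinose 68.906 g; malt extract 67.328 g

Scale factor relative to 1 L: 2.63.
casein hydrolysate: 0.87 g per 100 mL × 2630 mL ÷ 100 = 22.881 g
peptone: 2.39% w/v = 23.9 g/L → 23.9 × 2.63 L = 62.857 g
arabinose: 26.2 g/L × 2.63 L = 68.906 g
malt extract: 25.6 g/L × 2.63 L = 67.328 g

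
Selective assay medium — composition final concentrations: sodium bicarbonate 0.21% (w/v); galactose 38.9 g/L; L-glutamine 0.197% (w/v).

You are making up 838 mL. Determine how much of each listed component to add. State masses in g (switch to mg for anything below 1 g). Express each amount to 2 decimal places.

Target volume = 838 mL = 0.838 L.
sodium bicarbonate: 0.21 g per 100 mL × 838 mL ÷ 100 = 1.76 g
galactose: 38.9 g/L × 0.838 L = 32.60 g
L-glutamine: 0.197% w/v = 1.97 g/L → 1.97 × 0.838 L = 1.65 g

sodium bicarbonate 1.76 g; galactose 32.60 g; L-glutamine 1.65 g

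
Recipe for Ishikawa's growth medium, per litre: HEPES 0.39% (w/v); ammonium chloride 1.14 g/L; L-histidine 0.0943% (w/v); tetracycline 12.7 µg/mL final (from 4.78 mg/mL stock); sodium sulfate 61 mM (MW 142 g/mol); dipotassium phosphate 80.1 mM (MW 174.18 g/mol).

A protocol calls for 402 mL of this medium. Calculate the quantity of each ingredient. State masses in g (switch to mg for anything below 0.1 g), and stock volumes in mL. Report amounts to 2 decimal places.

HEPES 1.57 g; ammonium chloride 0.46 g; L-histidine 0.38 g; tetracycline 1.07 mL; sodium sulfate 3.48 g; dipotassium phosphate 5.61 g

Working volume: 402 mL = 0.402 L.
HEPES: 0.39% w/v = 3.9 g/L → 3.9 × 0.402 L = 1.57 g
ammonium chloride: 1.14 g/L × 0.402 L = 0.46 g
L-histidine: 0.0943% w/v = 0.943 g/L → 0.943 × 0.402 L = 0.38 g
tetracycline: dilute stock: 12.7 µg/mL × 402 mL ÷ 4780 µg/mL = 1.07 mL
sodium sulfate: 61 mmol/L × 142 g/mol × 0.402 L ÷ 1000 = 3.48 g
dipotassium phosphate: 80.1 mmol/L × 174.18 g/mol × 0.402 L ÷ 1000 = 5.61 g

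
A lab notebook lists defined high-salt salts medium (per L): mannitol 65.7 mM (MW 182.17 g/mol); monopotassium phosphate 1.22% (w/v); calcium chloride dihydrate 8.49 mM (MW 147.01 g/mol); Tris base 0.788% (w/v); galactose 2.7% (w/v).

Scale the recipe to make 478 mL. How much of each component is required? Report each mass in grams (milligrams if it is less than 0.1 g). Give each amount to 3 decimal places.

mannitol 5.721 g; monopotassium phosphate 5.832 g; calcium chloride dihydrate 0.597 g; Tris base 3.767 g; galactose 12.906 g

Working volume: 478 mL = 0.478 L.
mannitol: 65.7 mmol/L × 182.17 g/mol × 0.478 L ÷ 1000 = 5.721 g
monopotassium phosphate: 1.22% w/v = 12.2 g/L → 12.2 × 0.478 L = 5.832 g
calcium chloride dihydrate: 8.49 mmol/L × 147.01 g/mol × 0.478 L ÷ 1000 = 0.597 g
Tris base: 0.788 g per 100 mL × 478 mL ÷ 100 = 3.767 g
galactose: 2.7 g per 100 mL × 478 mL ÷ 100 = 12.906 g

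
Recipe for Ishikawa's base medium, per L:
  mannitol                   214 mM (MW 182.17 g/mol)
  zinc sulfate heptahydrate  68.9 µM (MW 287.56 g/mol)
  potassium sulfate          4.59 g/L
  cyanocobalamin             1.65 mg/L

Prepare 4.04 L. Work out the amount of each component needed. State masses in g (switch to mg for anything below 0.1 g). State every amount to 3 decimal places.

mannitol 157.497 g; zinc sulfate heptahydrate 80.044 mg; potassium sulfate 18.544 g; cyanocobalamin 6.666 mg

Working volume: 4.04 L.
mannitol: 214 mmol/L × 182.17 g/mol × 4.04 L ÷ 1000 = 157.497 g
zinc sulfate heptahydrate: 68.9 µmol/L × 287.56 g/mol × 4.04 L ÷ 1000 = 80.044 mg
potassium sulfate: 4.59 g/L × 4.04 L = 18.544 g
cyanocobalamin: 1.65 mg/L × 4.04 L = 6.666 mg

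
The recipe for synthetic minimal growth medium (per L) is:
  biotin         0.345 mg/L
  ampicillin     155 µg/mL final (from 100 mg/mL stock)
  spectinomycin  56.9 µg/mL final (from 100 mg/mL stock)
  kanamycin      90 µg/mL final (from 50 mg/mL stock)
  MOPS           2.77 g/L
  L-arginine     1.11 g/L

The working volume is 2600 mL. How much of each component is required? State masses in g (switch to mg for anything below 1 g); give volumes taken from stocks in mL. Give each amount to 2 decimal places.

Scale factor relative to 1 L: 2.6.
biotin: 0.345 mg/L × 2.6 L = 0.90 mg
ampicillin: dilute stock: 155 µg/mL × 2600 mL ÷ 100000 µg/mL = 4.03 mL
spectinomycin: V = C2·V2/C1 = 56.9 µg/mL × 2600 mL ÷ 100000 µg/mL = 1.48 mL
kanamycin: dilute stock: 90 µg/mL × 2600 mL ÷ 50000 µg/mL = 4.68 mL
MOPS: 2.77 g/L × 2.6 L = 7.20 g
L-arginine: 1.11 g/L × 2.6 L = 2.89 g

biotin 0.90 mg; ampicillin 4.03 mL; spectinomycin 1.48 mL; kanamycin 4.68 mL; MOPS 7.20 g; L-arginine 2.89 g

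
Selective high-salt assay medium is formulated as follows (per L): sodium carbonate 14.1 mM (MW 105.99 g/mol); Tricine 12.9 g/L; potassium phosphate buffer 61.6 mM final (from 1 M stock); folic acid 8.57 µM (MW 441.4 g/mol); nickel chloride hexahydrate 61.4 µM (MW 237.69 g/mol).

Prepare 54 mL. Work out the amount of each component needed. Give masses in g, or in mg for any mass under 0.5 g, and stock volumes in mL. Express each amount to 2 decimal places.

Target volume = 54 mL = 0.054 L.
sodium carbonate: 14.1 mmol/L × 105.99 mg/mmol × 0.054 L = 80.70 mg
Tricine: 12.9 g/L × 0.054 L = 0.70 g
potassium phosphate buffer: dilute stock: 61.6 mM × 54 mL ÷ 1000 mM = 3.33 mL
folic acid: 8.57 µmol/L × 441.4 g/mol × 0.054 L ÷ 1000 = 0.20 mg
nickel chloride hexahydrate: 61.4 µmol/L × 237.69 g/mol × 0.054 L ÷ 1000 = 0.79 mg

sodium carbonate 80.70 mg; Tricine 0.70 g; potassium phosphate buffer 3.33 mL; folic acid 0.20 mg; nickel chloride hexahydrate 0.79 mg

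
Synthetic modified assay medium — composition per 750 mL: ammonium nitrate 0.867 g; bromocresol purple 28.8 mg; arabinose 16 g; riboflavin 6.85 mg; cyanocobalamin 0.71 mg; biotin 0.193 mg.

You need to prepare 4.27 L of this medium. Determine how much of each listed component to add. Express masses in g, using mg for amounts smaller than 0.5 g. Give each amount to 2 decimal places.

Scale factor = 4270 mL / 750 mL = 5.69333.
ammonium nitrate: 0.867 g × (4270 mL / 750 mL) = 4.94 g
bromocresol purple: 28.8 mg × (4270 mL / 750 mL) = 163.97 mg
arabinose: 16 g × (4270 mL / 750 mL) = 91.09 g
riboflavin: 6.85 mg × (4270 mL / 750 mL) = 39.00 mg
cyanocobalamin: 0.71 mg × (4270 mL / 750 mL) = 4.04 mg
biotin: 0.193 mg × (4270 mL / 750 mL) = 1.10 mg

ammonium nitrate 4.94 g; bromocresol purple 163.97 mg; arabinose 91.09 g; riboflavin 39.00 mg; cyanocobalamin 4.04 mg; biotin 1.10 mg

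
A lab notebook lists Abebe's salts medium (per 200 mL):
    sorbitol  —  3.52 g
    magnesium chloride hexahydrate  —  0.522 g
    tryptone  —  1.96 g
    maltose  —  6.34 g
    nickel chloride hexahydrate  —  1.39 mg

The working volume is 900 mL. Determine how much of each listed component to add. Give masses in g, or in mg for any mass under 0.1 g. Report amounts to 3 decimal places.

sorbitol 15.840 g; magnesium chloride hexahydrate 2.349 g; tryptone 8.820 g; maltose 28.530 g; nickel chloride hexahydrate 6.255 mg

Scale factor = 900 mL / 200 mL = 4.5.
sorbitol: 3.52 g × (900 mL / 200 mL) = 15.840 g
magnesium chloride hexahydrate: 0.522 g × (900 mL / 200 mL) = 2.349 g
tryptone: 1.96 g × (900 mL / 200 mL) = 8.820 g
maltose: 6.34 g × (900 mL / 200 mL) = 28.530 g
nickel chloride hexahydrate: 1.39 mg × (900 mL / 200 mL) = 6.255 mg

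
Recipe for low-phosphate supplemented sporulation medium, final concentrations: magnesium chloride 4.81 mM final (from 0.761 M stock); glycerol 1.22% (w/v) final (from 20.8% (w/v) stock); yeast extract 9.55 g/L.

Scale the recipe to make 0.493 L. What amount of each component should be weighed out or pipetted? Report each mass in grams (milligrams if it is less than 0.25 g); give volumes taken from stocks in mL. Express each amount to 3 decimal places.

Working volume: 0.493 L.
magnesium chloride: dilute stock: 4.81 mM × 493 mL ÷ 761 mM = 3.116 mL
glycerol: C1V1 = C2V2 → 1.22% ÷ 20.8% × 493 mL = 28.916 mL
yeast extract: 9.55 g/L × 0.493 L = 4.708 g

magnesium chloride 3.116 mL; glycerol 28.916 mL; yeast extract 4.708 g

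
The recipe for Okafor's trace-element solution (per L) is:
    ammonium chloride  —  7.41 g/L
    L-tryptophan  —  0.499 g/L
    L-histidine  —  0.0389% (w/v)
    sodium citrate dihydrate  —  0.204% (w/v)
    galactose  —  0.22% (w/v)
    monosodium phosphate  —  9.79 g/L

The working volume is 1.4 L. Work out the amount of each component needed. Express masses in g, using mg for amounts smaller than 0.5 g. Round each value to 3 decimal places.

Scale factor relative to 1 L: 1.4.
ammonium chloride: 7.41 g/L × 1.4 L = 10.374 g
L-tryptophan: 0.499 g/L × 1.4 L = 0.699 g
L-histidine: 0.0389 g per 100 mL × 1400 mL ÷ 100 = 0.545 g
sodium citrate dihydrate: 0.204% w/v = 2.04 g/L → 2.04 × 1.4 L = 2.856 g
galactose: 0.22% w/v = 2.2 g/L → 2.2 × 1.4 L = 3.080 g
monosodium phosphate: 9.79 g/L × 1.4 L = 13.706 g

ammonium chloride 10.374 g; L-tryptophan 0.699 g; L-histidine 0.545 g; sodium citrate dihydrate 2.856 g; galactose 3.080 g; monosodium phosphate 13.706 g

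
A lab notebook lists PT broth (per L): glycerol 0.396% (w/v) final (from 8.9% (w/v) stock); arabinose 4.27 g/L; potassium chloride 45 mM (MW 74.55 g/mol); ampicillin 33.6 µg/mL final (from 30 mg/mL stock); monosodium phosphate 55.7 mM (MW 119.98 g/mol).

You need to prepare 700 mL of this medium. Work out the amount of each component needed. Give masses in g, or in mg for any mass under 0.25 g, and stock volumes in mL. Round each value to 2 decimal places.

Target volume = 700 mL = 0.7 L.
glycerol: dilute stock: 0.396% ÷ 8.9% × 700 mL = 31.15 mL
arabinose: 4.27 g/L × 0.7 L = 2.99 g
potassium chloride: 45 mmol/L × 74.55 g/mol × 0.7 L ÷ 1000 = 2.35 g
ampicillin: dilute stock: 33.6 µg/mL × 700 mL ÷ 30000 µg/mL = 0.78 mL
monosodium phosphate: 55.7 mmol/L × 119.98 g/mol × 0.7 L ÷ 1000 = 4.68 g

glycerol 31.15 mL; arabinose 2.99 g; potassium chloride 2.35 g; ampicillin 0.78 mL; monosodium phosphate 4.68 g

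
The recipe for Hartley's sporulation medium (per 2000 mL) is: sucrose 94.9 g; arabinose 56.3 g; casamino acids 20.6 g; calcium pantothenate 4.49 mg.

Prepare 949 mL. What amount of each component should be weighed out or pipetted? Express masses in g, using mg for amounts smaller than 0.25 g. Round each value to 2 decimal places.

sucrose 45.03 g; arabinose 26.71 g; casamino acids 9.77 g; calcium pantothenate 2.13 mg

Scale factor = 949 mL / 2000 mL = 0.4745.
sucrose: 94.9 g × (949 mL / 2000 mL) = 45.03 g
arabinose: 56.3 g × (949 mL / 2000 mL) = 26.71 g
casamino acids: 20.6 g × (949 mL / 2000 mL) = 9.77 g
calcium pantothenate: 4.49 mg × (949 mL / 2000 mL) = 2.13 mg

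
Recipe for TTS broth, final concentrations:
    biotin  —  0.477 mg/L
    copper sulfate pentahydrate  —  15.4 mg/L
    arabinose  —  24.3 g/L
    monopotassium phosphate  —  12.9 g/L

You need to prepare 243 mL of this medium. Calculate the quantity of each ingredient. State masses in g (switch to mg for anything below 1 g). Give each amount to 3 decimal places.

biotin 0.116 mg; copper sulfate pentahydrate 3.742 mg; arabinose 5.905 g; monopotassium phosphate 3.135 g

Working volume: 243 mL = 0.243 L.
biotin: 0.477 mg/L × 0.243 L = 0.116 mg
copper sulfate pentahydrate: 15.4 mg/L × 0.243 L = 3.742 mg
arabinose: 24.3 g/L × 0.243 L = 5.905 g
monopotassium phosphate: 12.9 g/L × 0.243 L = 3.135 g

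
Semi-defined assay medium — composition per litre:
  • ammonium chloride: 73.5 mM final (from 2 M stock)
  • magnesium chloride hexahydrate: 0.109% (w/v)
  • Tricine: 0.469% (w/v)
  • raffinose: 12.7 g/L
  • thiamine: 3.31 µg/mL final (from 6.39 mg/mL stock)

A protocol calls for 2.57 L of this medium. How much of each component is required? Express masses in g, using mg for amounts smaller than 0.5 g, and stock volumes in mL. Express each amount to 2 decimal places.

ammonium chloride 94.45 mL; magnesium chloride hexahydrate 2.80 g; Tricine 12.05 g; raffinose 32.64 g; thiamine 1.33 mL

Working volume: 2.57 L.
ammonium chloride: C1V1 = C2V2 → 73.5 mM × 2570 mL ÷ 2000 mM = 94.45 mL
magnesium chloride hexahydrate: 0.109 g per 100 mL × 2570 mL ÷ 100 = 2.80 g
Tricine: 0.469 g per 100 mL × 2570 mL ÷ 100 = 12.05 g
raffinose: 12.7 g/L × 2.57 L = 32.64 g
thiamine: C1V1 = C2V2 → 3.31 µg/mL × 2570 mL ÷ 6390 µg/mL = 1.33 mL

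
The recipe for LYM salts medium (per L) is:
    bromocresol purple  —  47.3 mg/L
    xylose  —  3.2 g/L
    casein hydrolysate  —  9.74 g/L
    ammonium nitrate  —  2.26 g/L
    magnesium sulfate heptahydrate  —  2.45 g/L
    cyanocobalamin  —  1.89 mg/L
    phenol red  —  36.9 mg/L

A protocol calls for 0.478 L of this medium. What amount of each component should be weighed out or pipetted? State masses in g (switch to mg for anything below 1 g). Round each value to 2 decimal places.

bromocresol purple 22.61 mg; xylose 1.53 g; casein hydrolysate 4.66 g; ammonium nitrate 1.08 g; magnesium sulfate heptahydrate 1.17 g; cyanocobalamin 0.90 mg; phenol red 17.64 mg

Working volume: 0.478 L.
bromocresol purple: 47.3 mg/L × 0.478 L = 22.61 mg
xylose: 3.2 g/L × 0.478 L = 1.53 g
casein hydrolysate: 9.74 g/L × 0.478 L = 4.66 g
ammonium nitrate: 2.26 g/L × 0.478 L = 1.08 g
magnesium sulfate heptahydrate: 2.45 g/L × 0.478 L = 1.17 g
cyanocobalamin: 1.89 mg/L × 0.478 L = 0.90 mg
phenol red: 36.9 mg/L × 0.478 L = 17.64 mg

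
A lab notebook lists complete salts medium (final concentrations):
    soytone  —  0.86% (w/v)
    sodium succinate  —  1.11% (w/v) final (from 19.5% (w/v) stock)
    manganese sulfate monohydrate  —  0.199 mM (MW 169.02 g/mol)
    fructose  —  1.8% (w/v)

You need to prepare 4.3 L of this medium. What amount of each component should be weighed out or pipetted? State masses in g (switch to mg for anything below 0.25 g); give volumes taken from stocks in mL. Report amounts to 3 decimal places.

Working volume: 4.3 L.
soytone: 0.86 g per 100 mL × 4300 mL ÷ 100 = 36.980 g
sodium succinate: dilute stock: 1.11% ÷ 19.5% × 4300 mL = 244.769 mL
manganese sulfate monohydrate: 0.199 mmol/L × 169.02 mg/mmol × 4.3 L = 144.630 mg
fructose: 1.8 g per 100 mL × 4300 mL ÷ 100 = 77.400 g

soytone 36.980 g; sodium succinate 244.769 mL; manganese sulfate monohydrate 144.630 mg; fructose 77.400 g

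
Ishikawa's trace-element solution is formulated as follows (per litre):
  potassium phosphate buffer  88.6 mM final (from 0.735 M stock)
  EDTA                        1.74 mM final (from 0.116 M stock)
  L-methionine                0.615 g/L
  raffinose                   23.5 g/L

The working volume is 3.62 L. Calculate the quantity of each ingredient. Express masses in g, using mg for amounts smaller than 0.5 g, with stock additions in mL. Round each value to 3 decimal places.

potassium phosphate buffer 436.370 mL; EDTA 54.300 mL; L-methionine 2.226 g; raffinose 85.070 g

Scale factor relative to 1 L: 3.62.
potassium phosphate buffer: V = C2·V2/C1 = 88.6 mM × 3620 mL ÷ 735 mM = 436.370 mL
EDTA: C1V1 = C2V2 → 1.74 mM × 3620 mL ÷ 116 mM = 54.300 mL
L-methionine: 0.615 g/L × 3.62 L = 2.226 g
raffinose: 23.5 g/L × 3.62 L = 85.070 g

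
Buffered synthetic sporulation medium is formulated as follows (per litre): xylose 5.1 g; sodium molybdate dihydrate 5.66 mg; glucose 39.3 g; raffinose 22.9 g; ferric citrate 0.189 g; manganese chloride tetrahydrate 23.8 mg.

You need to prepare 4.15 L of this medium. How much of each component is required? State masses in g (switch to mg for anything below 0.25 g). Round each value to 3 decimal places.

xylose 21.165 g; sodium molybdate dihydrate 23.489 mg; glucose 163.095 g; raffinose 95.035 g; ferric citrate 0.784 g; manganese chloride tetrahydrate 98.770 mg

Ratio of target to recipe volume: 4150 / 1000 = 4.15.
xylose: 5.1 g × (4150 mL / 1000 mL) = 21.165 g
sodium molybdate dihydrate: 5.66 mg × (4150 mL / 1000 mL) = 23.489 mg
glucose: 39.3 g × (4150 mL / 1000 mL) = 163.095 g
raffinose: 22.9 g × (4150 mL / 1000 mL) = 95.035 g
ferric citrate: 0.189 g × (4150 mL / 1000 mL) = 0.784 g
manganese chloride tetrahydrate: 23.8 mg × (4150 mL / 1000 mL) = 98.770 mg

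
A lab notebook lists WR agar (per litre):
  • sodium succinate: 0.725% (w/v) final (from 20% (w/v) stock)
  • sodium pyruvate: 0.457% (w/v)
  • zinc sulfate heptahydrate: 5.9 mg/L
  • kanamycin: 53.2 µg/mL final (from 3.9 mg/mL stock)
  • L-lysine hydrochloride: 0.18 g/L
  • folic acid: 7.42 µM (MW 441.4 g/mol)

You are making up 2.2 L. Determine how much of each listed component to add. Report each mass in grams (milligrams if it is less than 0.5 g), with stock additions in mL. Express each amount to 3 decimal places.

sodium succinate 79.750 mL; sodium pyruvate 10.054 g; zinc sulfate heptahydrate 12.980 mg; kanamycin 30.010 mL; L-lysine hydrochloride 396.000 mg; folic acid 7.205 mg

Scale factor relative to 1 L: 2.2.
sodium succinate: V = C2·V2/C1 = 0.725% ÷ 20% × 2200 mL = 79.750 mL
sodium pyruvate: 0.457% w/v = 4.57 g/L → 4.57 × 2.2 L = 10.054 g
zinc sulfate heptahydrate: 5.9 mg/L × 2.2 L = 12.980 mg
kanamycin: C1V1 = C2V2 → 53.2 µg/mL × 2200 mL ÷ 3900 µg/mL = 30.010 mL
L-lysine hydrochloride: 0.18 g/L × 2.2 L = 0.396 g = 396.000 mg
folic acid: 7.42 µmol/L × 441.4 g/mol × 2.2 L ÷ 1000 = 7.205 mg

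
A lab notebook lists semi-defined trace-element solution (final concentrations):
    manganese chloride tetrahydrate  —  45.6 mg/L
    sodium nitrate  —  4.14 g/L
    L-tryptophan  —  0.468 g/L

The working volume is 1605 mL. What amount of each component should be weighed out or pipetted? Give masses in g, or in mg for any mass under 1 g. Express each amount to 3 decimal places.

Working volume: 1605 mL = 1.605 L.
manganese chloride tetrahydrate: 45.6 mg/L × 1.605 L = 73.188 mg
sodium nitrate: 4.14 g/L × 1.605 L = 6.645 g
L-tryptophan: 0.468 g/L × 1.605 L = 0.75114 g = 751.140 mg

manganese chloride tetrahydrate 73.188 mg; sodium nitrate 6.645 g; L-tryptophan 751.140 mg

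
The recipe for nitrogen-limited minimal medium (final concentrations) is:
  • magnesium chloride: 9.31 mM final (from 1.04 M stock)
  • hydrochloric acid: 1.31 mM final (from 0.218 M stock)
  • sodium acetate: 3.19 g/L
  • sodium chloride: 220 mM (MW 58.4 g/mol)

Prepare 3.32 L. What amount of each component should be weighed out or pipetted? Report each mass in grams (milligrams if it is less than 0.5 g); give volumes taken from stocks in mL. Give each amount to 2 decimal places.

Scale factor relative to 1 L: 3.32.
magnesium chloride: C1V1 = C2V2 → 9.31 mM × 3320 mL ÷ 1040 mM = 29.72 mL
hydrochloric acid: C1V1 = C2V2 → 1.31 mM × 3320 mL ÷ 218 mM = 19.95 mL
sodium acetate: 3.19 g/L × 3.32 L = 10.59 g
sodium chloride: 220 mmol/L × 58.4 g/mol × 3.32 L ÷ 1000 = 42.66 g

magnesium chloride 29.72 mL; hydrochloric acid 19.95 mL; sodium acetate 10.59 g; sodium chloride 42.66 g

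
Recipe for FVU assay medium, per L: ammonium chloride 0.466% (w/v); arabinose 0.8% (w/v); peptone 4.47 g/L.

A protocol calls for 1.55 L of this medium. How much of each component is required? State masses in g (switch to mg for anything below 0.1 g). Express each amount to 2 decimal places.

ammonium chloride 7.22 g; arabinose 12.40 g; peptone 6.93 g

Scale factor relative to 1 L: 1.55.
ammonium chloride: 0.466% w/v = 4.66 g/L → 4.66 × 1.55 L = 7.22 g
arabinose: 0.8% w/v = 8 g/L → 8 × 1.55 L = 12.40 g
peptone: 4.47 g/L × 1.55 L = 6.93 g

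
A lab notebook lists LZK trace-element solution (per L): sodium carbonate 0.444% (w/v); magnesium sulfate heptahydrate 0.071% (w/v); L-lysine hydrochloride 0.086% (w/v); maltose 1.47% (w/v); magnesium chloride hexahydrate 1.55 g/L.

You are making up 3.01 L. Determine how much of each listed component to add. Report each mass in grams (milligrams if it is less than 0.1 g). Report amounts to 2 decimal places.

Working volume: 3.01 L.
sodium carbonate: 0.444 g per 100 mL × 3010 mL ÷ 100 = 13.36 g
magnesium sulfate heptahydrate: 0.071 g per 100 mL × 3010 mL ÷ 100 = 2.14 g
L-lysine hydrochloride: 0.086 g per 100 mL × 3010 mL ÷ 100 = 2.59 g
maltose: 1.47 g per 100 mL × 3010 mL ÷ 100 = 44.25 g
magnesium chloride hexahydrate: 1.55 g/L × 3.01 L = 4.67 g

sodium carbonate 13.36 g; magnesium sulfate heptahydrate 2.14 g; L-lysine hydrochloride 2.59 g; maltose 44.25 g; magnesium chloride hexahydrate 4.67 g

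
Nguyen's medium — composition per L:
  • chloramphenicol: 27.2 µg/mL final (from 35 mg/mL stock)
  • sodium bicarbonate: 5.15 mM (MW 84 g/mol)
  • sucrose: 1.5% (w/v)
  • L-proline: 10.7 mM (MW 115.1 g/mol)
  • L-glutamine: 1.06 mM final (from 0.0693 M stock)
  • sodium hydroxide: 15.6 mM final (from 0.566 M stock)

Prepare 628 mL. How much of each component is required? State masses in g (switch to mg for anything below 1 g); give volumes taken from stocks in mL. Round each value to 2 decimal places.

Working volume: 628 mL = 0.628 L.
chloramphenicol: V = C2·V2/C1 = 27.2 µg/mL × 628 mL ÷ 35000 µg/mL = 0.49 mL
sodium bicarbonate: 5.15 mmol/L × 84 mg/mmol × 0.628 L = 271.67 mg
sucrose: 1.5 g per 100 mL × 628 mL ÷ 100 = 9.42 g
L-proline: 10.7 mmol/L × 115.1 mg/mmol × 0.628 L = 773.43 mg
L-glutamine: dilute stock: 1.06 mM × 628 mL ÷ 69.3 mM = 9.61 mL
sodium hydroxide: V = C2·V2/C1 = 15.6 mM × 628 mL ÷ 566 mM = 17.31 mL

chloramphenicol 0.49 mL; sodium bicarbonate 271.67 mg; sucrose 9.42 g; L-proline 773.43 mg; L-glutamine 9.61 mL; sodium hydroxide 17.31 mL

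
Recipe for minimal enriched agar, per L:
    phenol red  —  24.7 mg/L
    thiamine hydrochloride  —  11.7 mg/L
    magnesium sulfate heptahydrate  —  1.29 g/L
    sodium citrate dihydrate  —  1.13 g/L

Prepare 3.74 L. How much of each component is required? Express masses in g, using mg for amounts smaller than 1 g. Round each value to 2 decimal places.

phenol red 92.38 mg; thiamine hydrochloride 43.76 mg; magnesium sulfate heptahydrate 4.82 g; sodium citrate dihydrate 4.23 g

Scale factor relative to 1 L: 3.74.
phenol red: 24.7 mg/L × 3.74 L = 92.38 mg
thiamine hydrochloride: 11.7 mg/L × 3.74 L = 43.76 mg
magnesium sulfate heptahydrate: 1.29 g/L × 3.74 L = 4.82 g
sodium citrate dihydrate: 1.13 g/L × 3.74 L = 4.23 g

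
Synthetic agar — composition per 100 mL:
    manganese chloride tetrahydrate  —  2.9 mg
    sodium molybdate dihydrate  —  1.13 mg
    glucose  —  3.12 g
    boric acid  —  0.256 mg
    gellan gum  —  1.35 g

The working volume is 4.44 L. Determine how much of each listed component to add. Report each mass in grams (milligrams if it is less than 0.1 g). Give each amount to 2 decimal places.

Scale factor = 4440 mL / 100 mL = 44.4.
manganese chloride tetrahydrate: 2.9 mg × (4440 mL / 100 mL) = 128.76 mg = 0.13 g
sodium molybdate dihydrate: 1.13 mg × (4440 mL / 100 mL) = 50.17 mg
glucose: 3.12 g × (4440 mL / 100 mL) = 138.53 g
boric acid: 0.256 mg × (4440 mL / 100 mL) = 11.37 mg
gellan gum: 1.35 g × (4440 mL / 100 mL) = 59.94 g

manganese chloride tetrahydrate 0.13 g; sodium molybdate dihydrate 50.17 mg; glucose 138.53 g; boric acid 11.37 mg; gellan gum 59.94 g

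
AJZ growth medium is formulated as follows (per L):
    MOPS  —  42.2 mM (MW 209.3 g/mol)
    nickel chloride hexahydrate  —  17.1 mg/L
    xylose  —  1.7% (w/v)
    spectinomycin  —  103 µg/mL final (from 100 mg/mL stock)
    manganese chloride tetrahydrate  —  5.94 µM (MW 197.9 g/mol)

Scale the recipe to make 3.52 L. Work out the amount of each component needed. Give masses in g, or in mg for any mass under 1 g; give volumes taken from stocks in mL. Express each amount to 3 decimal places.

Working volume: 3.52 L.
MOPS: 42.2 mmol/L × 209.3 g/mol × 3.52 L ÷ 1000 = 31.090 g
nickel chloride hexahydrate: 17.1 mg/L × 3.52 L = 60.192 mg
xylose: 1.7 g per 100 mL × 3520 mL ÷ 100 = 59.840 g
spectinomycin: C1V1 = C2V2 → 103 µg/mL × 3520 mL ÷ 100000 µg/mL = 3.626 mL
manganese chloride tetrahydrate: 5.94 µmol/L × 197.9 g/mol × 3.52 L ÷ 1000 = 4.138 mg

MOPS 31.090 g; nickel chloride hexahydrate 60.192 mg; xylose 59.840 g; spectinomycin 3.626 mL; manganese chloride tetrahydrate 4.138 mg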